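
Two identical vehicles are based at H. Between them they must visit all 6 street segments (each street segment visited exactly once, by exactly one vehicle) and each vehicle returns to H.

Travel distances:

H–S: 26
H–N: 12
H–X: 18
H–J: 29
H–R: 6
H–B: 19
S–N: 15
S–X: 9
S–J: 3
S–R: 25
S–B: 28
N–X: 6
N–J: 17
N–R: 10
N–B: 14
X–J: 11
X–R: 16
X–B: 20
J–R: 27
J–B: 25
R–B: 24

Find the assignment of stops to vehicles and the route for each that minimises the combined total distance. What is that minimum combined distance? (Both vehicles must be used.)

86 — the smallest possible combined total.

Try each way of splitting the stops between the two vehicles (each non-empty) and, for each split, find the best tour for each vehicle:
  {S} + {N, X, J, R, B}: 52 + 77 = 129
  {N} + {S, X, J, R, B}: 24 + 78 = 102
  {S, N} + {X, J, R, B}: 53 + 77 = 130
  {X} + {S, N, J, R, B}: 36 + 78 = 114
  {S, X} + {N, J, R, B}: 53 + 77 = 130
  {N, X} + {S, J, R, B}: 36 + 78 = 114
  … (31 splits in total)
  {R} + {S, N, X, J, B}: 12 + 74 = 86  ← best
Best: vehicle 1 H → R → H = 12; vehicle 2 H → N → X → S → J → B → H = 74; combined 86.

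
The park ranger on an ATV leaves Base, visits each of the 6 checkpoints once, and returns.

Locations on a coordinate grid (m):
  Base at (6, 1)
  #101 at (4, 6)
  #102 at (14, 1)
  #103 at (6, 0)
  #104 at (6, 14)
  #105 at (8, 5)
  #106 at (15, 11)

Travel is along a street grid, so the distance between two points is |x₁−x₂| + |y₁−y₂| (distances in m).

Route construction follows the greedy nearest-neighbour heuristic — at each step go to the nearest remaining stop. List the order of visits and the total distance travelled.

Total distance 54 m via the nearest-neighbour route Base → #103 → #105 → #101 → #104 → #106 → #102 → Base.

At Base the remaining stops are #103 1, #105 6, #101 7, #102 8, #104 13, #106 19; go to #103.
At #103 the remaining stops are #105 7, #101 8, #102 9, #104 14, #106 20; go to #105.
At #105 the remaining stops are #101 5, #102 10, #104 11, #106 13; go to #101.
At #101 the remaining stops are #104 10, #102 15, #106 16; go to #104.
At #104 the remaining stops are #106 12, #102 21; go to #106.
At #106 the remaining stops are #102 11; go to #102.
Return #102→Base: 8.
Total = 1 + 7 + 5 + 10 + 12 + 11 + 8 = 54.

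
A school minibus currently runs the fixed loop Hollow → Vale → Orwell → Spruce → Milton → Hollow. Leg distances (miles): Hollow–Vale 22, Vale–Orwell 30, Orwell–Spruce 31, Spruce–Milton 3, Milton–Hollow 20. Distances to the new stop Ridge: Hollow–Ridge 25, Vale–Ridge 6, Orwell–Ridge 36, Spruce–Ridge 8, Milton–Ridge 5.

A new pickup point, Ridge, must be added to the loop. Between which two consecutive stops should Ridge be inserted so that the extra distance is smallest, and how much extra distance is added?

Insertion cost between consecutive stops i–j is d(i,Ridge) + d(Ridge,j) − d(i,j):
  between Hollow and Vale: 25 + 6 − 22 = 9
  between Vale and Orwell: 6 + 36 − 30 = 12
  between Orwell and Spruce: 36 + 8 − 31 = 13
  between Spruce and Milton: 8 + 5 − 3 = 10
  between Milton and Hollow: 5 + 25 − 20 = 10
Cheapest insertion is between Hollow and Vale, adding 9.
New total = 106 + 9 = 115.

Minimum extra distance: 9 miles, inserting Ridge between Hollow and Vale.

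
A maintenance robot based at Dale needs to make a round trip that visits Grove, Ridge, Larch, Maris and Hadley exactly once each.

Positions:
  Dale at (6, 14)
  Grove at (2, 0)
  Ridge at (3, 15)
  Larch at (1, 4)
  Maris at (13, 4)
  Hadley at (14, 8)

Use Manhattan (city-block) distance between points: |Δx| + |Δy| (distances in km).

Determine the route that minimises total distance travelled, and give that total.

56 km — the shortest possible round trip.

There are 60 distinct closed tours to check (reversals are equivalent).
Dale - Grove - Ridge - Larch - Maris - Hadley - Dale: 18+16+13+12+5+14 = 78
Dale - Grove - Ridge - Larch - Hadley - Maris - Dale: 18+16+13+17+5+17 = 86
Dale - Grove - Ridge - Maris - Larch - Hadley - Dale: 18+16+21+12+17+14 = 98
Dale - Grove - Ridge - Maris - Hadley - Larch - Dale: 18+16+21+5+17+15 = 92
Dale - Grove - Ridge - Hadley - Larch - Maris - Dale: 18+16+18+17+12+17 = 98
Dale - Grove - Ridge - Hadley - Maris - Larch - Dale: 18+16+18+5+12+15 = 84
Dale - Grove - Larch - Ridge - Maris - Hadley - Dale: 18+5+13+21+5+14 = 76
Dale - Grove - Larch - Ridge - Hadley - Maris - Dale: 18+5+13+18+5+17 = 76
Dale - Grove - Larch - Maris - Ridge - Hadley - Dale: 18+5+12+21+18+14 = 88
Dale - Grove - Larch - Maris - Hadley - Ridge - Dale: 18+5+12+5+18+4 = 62
Dale - Grove - Larch - Hadley - Ridge - Maris - Dale: 18+5+17+18+21+17 = 96
Dale - Grove - Larch - Hadley - Maris - Ridge - Dale: 18+5+17+5+21+4 = 70
Dale - Grove - Maris - Ridge - Larch - Hadley - Dale: 18+15+21+13+17+14 = 98
Dale - Grove - Maris - Ridge - Hadley - Larch - Dale: 18+15+21+18+17+15 = 104
… (46 more)
Dale - Ridge - Grove - Larch - Maris - Hadley - Dale: 4+16+5+12+5+14 = 56  ← best
The minimum is 56.
One optimal route: Dale → Ridge → Grove → Larch → Maris → Hadley → Dale (or its reverse).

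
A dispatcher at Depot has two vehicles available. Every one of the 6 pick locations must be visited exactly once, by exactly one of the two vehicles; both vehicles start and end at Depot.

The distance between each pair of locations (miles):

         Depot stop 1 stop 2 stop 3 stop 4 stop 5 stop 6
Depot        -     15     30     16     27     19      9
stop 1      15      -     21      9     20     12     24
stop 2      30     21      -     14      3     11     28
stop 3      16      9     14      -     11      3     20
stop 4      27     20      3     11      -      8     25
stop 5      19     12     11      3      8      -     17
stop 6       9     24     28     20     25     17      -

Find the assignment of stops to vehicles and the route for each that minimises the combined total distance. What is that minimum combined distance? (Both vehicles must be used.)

Check every non-empty split of the stops between the two vehicles; for each half take its own optimal tour:
  {stop 1} + {stop 2, stop 3, stop 4, stop 5, stop 6}: 30 + 67 = 97
  {stop 2} + {stop 1, stop 3, stop 4, stop 5, stop 6}: 60 + 69 = 129
  {stop 1, stop 2} + {stop 3, stop 4, stop 5, stop 6}: 66 + 61 = 127
  {stop 3} + {stop 1, stop 2, stop 4, stop 5, stop 6}: 32 + 73 = 105
  {stop 1, stop 3} + {stop 2, stop 4, stop 5, stop 6}: 40 + 67 = 107
  {stop 2, stop 3} + {stop 1, stop 4, stop 5, stop 6}: 60 + 69 = 129
  … (31 splits in total)
  {stop 1, stop 2, stop 3, stop 4, stop 5} + {stop 6}: 66 + 18 = 84  ← best
Best: vehicle 1 Depot → stop 1 → stop 2 → stop 4 → stop 5 → stop 3 → Depot = 66; vehicle 2 Depot → stop 6 → Depot = 18; combined 84.

84 miles — the smallest possible combined total.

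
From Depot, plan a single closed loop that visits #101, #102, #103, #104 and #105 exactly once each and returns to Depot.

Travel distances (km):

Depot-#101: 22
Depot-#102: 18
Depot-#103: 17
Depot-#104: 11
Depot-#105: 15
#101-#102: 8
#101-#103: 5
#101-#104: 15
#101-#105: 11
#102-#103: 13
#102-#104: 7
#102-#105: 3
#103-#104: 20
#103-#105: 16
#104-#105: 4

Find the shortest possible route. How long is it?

With 5 stops there are 5!/2 = 60 distinct round trips (a route and its reverse cost the same).
Depot-#101-#102-#103-#104-#105-Depot: 22+8+13+20+4+15 = 82
Depot-#101-#102-#103-#105-#104-Depot: 22+8+13+16+4+11 = 74
Depot-#101-#102-#104-#103-#105-Depot: 22+8+7+20+16+15 = 88
Depot-#101-#102-#104-#105-#103-Depot: 22+8+7+4+16+17 = 74
Depot-#101-#102-#105-#103-#104-Depot: 22+8+3+16+20+11 = 80
Depot-#101-#102-#105-#104-#103-Depot: 22+8+3+4+20+17 = 74
Depot-#101-#103-#102-#104-#105-Depot: 22+5+13+7+4+15 = 66
Depot-#101-#103-#102-#105-#104-Depot: 22+5+13+3+4+11 = 58
Depot-#101-#103-#104-#102-#105-Depot: 22+5+20+7+3+15 = 72
Depot-#101-#103-#104-#105-#102-Depot: 22+5+20+4+3+18 = 72
Depot-#101-#103-#105-#102-#104-Depot: 22+5+16+3+7+11 = 64
Depot-#101-#103-#105-#104-#102-Depot: 22+5+16+4+7+18 = 72
Depot-#101-#104-#102-#103-#105-Depot: 22+15+7+13+16+15 = 88
Depot-#101-#104-#102-#105-#103-Depot: 22+15+7+3+16+17 = 80
… (46 more)
Depot-#103-#101-#102-#105-#104-Depot: 17+5+8+3+4+11 = 48  ← best
The minimum is 48.
One optimal route: Depot → #103 → #101 → #102 → #105 → #104 → Depot (or its reverse).

Minimum total distance: 48 km.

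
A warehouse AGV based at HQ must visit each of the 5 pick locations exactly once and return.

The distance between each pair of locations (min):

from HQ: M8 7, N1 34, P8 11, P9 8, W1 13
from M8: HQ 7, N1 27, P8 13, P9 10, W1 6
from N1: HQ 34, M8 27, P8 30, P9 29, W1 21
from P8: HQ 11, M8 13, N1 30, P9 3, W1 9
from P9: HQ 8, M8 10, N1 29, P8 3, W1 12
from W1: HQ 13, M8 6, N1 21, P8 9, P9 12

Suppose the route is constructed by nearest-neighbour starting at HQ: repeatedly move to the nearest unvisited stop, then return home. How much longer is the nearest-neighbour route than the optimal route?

From HQ: M8=7, P9=8, P8=11, W1=13, N1=34 → choose M8 (7).
From M8: W1=6, P9=10, P8=13, N1=27 → choose W1 (6).
From W1: P8=9, P9=12, N1=21 → choose P8 (9).
From P8: P9=3, N1=30 → choose P9 (3).
From P9: N1=29 → choose N1 (29).
NN route HQ → M8 → W1 → P8 → P9 → N1 → HQ costs 88.
Optimal: HQ → M8 → N1 → W1 → P8 → P9 → HQ costs 75 (by enumerating all 60 distinct tours).
Excess = 88 − 75 = 13.

The nearest-neighbour route is 13 min longer than optimal.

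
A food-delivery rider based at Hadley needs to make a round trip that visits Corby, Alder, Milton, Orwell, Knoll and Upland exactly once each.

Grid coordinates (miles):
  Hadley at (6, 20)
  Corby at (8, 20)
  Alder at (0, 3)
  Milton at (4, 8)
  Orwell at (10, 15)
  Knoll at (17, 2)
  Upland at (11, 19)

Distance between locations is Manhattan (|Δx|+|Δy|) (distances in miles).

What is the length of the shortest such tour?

With 6 stops there are 6!/2 = 360 distinct round trips (a route and its reverse cost the same).
Hadley-Corby-Alder-Milton-Orwell-Knoll-Upland-Hadley: 2+25+9+13+20+23+6 = 98
Hadley-Corby-Alder-Milton-Orwell-Upland-Knoll-Hadley: 2+25+9+13+5+23+29 = 106
Hadley-Corby-Alder-Milton-Knoll-Orwell-Upland-Hadley: 2+25+9+19+20+5+6 = 86
Hadley-Corby-Alder-Milton-Knoll-Upland-Orwell-Hadley: 2+25+9+19+23+5+9 = 92
Hadley-Corby-Alder-Milton-Upland-Orwell-Knoll-Hadley: 2+25+9+18+5+20+29 = 108
Hadley-Corby-Alder-Milton-Upland-Knoll-Orwell-Hadley: 2+25+9+18+23+20+9 = 106
Hadley-Corby-Alder-Orwell-Milton-Knoll-Upland-Hadley: 2+25+22+13+19+23+6 = 110
Hadley-Corby-Alder-Orwell-Milton-Upland-Knoll-Hadley: 2+25+22+13+18+23+29 = 132
… (352 more)
Hadley-Corby-Upland-Orwell-Knoll-Alder-Milton-Hadley: 2+4+5+20+18+9+14 = 72  ← best
The minimum is 72.
One optimal route: Hadley → Corby → Upland → Orwell → Knoll → Alder → Milton → Hadley (or its reverse).

72 miles — the shortest possible round trip.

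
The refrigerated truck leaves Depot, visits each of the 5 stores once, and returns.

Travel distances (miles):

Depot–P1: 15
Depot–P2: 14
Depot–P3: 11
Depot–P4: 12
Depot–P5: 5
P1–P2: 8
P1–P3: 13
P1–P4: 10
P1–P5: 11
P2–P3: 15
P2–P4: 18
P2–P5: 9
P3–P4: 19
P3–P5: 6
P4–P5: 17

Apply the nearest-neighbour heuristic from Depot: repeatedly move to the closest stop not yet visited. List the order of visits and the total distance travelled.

62 miles along Depot → P5 → P3 → P1 → P2 → P4 → Depot.

Depot → [P5:5 / P3:11 / P4:12 / P2:14 / P1:15] → P5 (5)
P5 → [P3:6 / P2:9 / P1:11 / P4:17] → P3 (6)
P3 → [P1:13 / P2:15 / P4:19] → P1 (13)
P1 → [P2:8 / P4:10] → P2 (8)
P2 → [P4:18] → P4 (18)
Return P4→Depot: 12.
Total = 5 + 6 + 13 + 8 + 18 + 12 = 62.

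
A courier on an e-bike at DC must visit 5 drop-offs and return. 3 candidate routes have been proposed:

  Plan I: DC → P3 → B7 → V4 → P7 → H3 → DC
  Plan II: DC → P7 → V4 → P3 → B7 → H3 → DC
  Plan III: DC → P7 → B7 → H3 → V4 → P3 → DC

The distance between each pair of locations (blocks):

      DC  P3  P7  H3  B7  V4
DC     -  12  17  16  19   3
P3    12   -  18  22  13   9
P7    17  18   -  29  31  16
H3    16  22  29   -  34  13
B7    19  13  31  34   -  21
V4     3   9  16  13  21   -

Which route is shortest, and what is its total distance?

Plan I: 12 + 13 + 21 + 16 + 29 + 16 = 107
Plan II: 17 + 16 + 9 + 13 + 34 + 16 = 105
Plan III: 17 + 31 + 34 + 13 + 9 + 12 = 116

Shortest is Plan II, total 105 blocks.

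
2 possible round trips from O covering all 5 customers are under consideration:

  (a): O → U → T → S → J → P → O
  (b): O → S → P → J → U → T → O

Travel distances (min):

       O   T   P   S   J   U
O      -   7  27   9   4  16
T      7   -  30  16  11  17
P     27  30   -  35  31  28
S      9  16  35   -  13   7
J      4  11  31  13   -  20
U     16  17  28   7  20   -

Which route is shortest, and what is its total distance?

(a): 16 + 17 + 16 + 13 + 31 + 27 = 120
(b): 9 + 35 + 31 + 20 + 17 + 7 = 119

Shortest is (b), total 119 min.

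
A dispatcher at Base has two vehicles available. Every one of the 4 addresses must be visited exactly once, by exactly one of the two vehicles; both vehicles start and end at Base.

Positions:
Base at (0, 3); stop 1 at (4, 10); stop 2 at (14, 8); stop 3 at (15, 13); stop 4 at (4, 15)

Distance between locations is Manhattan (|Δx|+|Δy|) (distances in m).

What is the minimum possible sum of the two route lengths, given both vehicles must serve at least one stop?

There are 2^3 − 1 = 7 ways to divide the 4 stops into two non-empty groups. For each, the best each vehicle can do is its own shortest tour through its group:
  {stop 1} + {stop 2, stop 3, stop 4}: 22 + 54 = 76
  {stop 2} + {stop 1, stop 3, stop 4}: 38 + 54 = 92
  {stop 1, stop 2} + {stop 3, stop 4}: 42 + 54 = 96
  {stop 3} + {stop 1, stop 2, stop 4}: 50 + 52 = 102
  {stop 1, stop 3} + {stop 2, stop 4}: 50 + 52 = 102
  {stop 2, stop 3} + {stop 1, stop 4}: 50 + 32 = 82
  … (7 splits in total)
Best: vehicle 1 Base → stop 1 → Base = 22; vehicle 2 Base → stop 2 → stop 3 → stop 4 → Base = 54; combined 76.

76 m — the smallest possible combined total.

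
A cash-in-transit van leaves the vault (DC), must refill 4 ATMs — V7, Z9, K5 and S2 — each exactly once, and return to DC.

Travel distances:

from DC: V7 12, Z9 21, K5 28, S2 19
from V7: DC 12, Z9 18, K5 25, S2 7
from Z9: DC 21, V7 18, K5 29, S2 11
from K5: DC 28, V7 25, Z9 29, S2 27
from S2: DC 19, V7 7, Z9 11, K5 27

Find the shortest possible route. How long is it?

87 — the shortest possible round trip.

With 4 stops there are 4!/2 = 12 distinct round trips (a route and its reverse cost the same).
DC-V7-Z9-K5-S2-DC: 12+18+29+27+19 = 105
DC-V7-Z9-S2-K5-DC: 12+18+11+27+28 = 96
DC-V7-K5-Z9-S2-DC: 12+25+29+11+19 = 96
DC-V7-K5-S2-Z9-DC: 12+25+27+11+21 = 96
DC-V7-S2-Z9-K5-DC: 12+7+11+29+28 = 87
DC-V7-S2-K5-Z9-DC: 12+7+27+29+21 = 96
DC-Z9-V7-K5-S2-DC: 21+18+25+27+19 = 110
DC-Z9-V7-S2-K5-DC: 21+18+7+27+28 = 101
DC-Z9-K5-V7-S2-DC: 21+29+25+7+19 = 101
DC-Z9-S2-V7-K5-DC: 21+11+7+25+28 = 92
DC-K5-V7-Z9-S2-DC: 28+25+18+11+19 = 101
DC-K5-Z9-V7-S2-DC: 28+29+18+7+19 = 101
The minimum is 87.
One optimal route: DC → V7 → S2 → Z9 → K5 → DC (or its reverse).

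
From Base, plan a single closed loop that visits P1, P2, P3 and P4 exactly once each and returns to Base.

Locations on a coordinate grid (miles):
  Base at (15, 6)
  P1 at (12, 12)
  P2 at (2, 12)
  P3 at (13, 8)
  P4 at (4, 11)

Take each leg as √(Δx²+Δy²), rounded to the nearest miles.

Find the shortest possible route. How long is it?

31 miles — the shortest possible round trip.

There are 12 distinct closed tours to check (reversals are equivalent).
Base - P1 - P2 - P3 - P4 - Base: 7+10+12+9+12 = 50
Base - P1 - P2 - P4 - P3 - Base: 7+10+2+9+3 = 31
Base - P1 - P3 - P2 - P4 - Base: 7+4+12+2+12 = 37
Base - P1 - P3 - P4 - P2 - Base: 7+4+9+2+14 = 36
Base - P1 - P4 - P2 - P3 - Base: 7+8+2+12+3 = 32
Base - P1 - P4 - P3 - P2 - Base: 7+8+9+12+14 = 50
Base - P2 - P1 - P3 - P4 - Base: 14+10+4+9+12 = 49
Base - P2 - P1 - P4 - P3 - Base: 14+10+8+9+3 = 44
Base - P2 - P3 - P1 - P4 - Base: 14+12+4+8+12 = 50
Base - P2 - P4 - P1 - P3 - Base: 14+2+8+4+3 = 31
Base - P3 - P1 - P2 - P4 - Base: 3+4+10+2+12 = 31
Base - P3 - P2 - P1 - P4 - Base: 3+12+10+8+12 = 45
The minimum is 31.
One optimal route: Base → P1 → P2 → P4 → P3 → Base (or its reverse).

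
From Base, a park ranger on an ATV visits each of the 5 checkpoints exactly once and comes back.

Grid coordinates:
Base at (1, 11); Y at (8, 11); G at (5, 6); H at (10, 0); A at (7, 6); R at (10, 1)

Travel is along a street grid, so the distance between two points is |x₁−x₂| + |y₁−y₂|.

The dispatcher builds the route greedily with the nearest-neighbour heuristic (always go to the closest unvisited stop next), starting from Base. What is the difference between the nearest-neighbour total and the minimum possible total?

From Base: Y=7, G=9, A=11, R=19, H=20 → choose Y (7).
From Y: A=6, G=8, R=12, H=13 → choose A (6).
From A: G=2, R=8, H=9 → choose G (2).
From G: R=10, H=11 → choose R (10).
From R: H=1 → choose H (1).
NN route Base → Y → A → G → R → H → Base costs 46.
Optimal: Base → Y → H → R → A → G → Base costs 40 (by enumerating all 60 distinct tours).
Excess = 46 − 40 = 6.

The nearest-neighbour route is 6 longer than optimal.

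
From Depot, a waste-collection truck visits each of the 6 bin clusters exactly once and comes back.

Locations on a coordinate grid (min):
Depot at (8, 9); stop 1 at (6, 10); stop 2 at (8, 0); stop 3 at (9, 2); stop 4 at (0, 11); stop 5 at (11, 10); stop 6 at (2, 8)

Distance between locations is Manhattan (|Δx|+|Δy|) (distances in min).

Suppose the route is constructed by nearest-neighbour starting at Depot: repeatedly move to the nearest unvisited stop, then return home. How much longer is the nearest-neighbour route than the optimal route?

From Depot: stop 1=3, stop 5=4, stop 6=7, stop 3=8, stop 2=9, stop 4=10 → choose stop 1 (3).
From stop 1: stop 5=5, stop 6=6, stop 4=7, stop 3=11, stop 2=12 → choose stop 5 (5).
From stop 5: stop 3=10, stop 6=11, stop 4=12, stop 2=13 → choose stop 3 (10).
From stop 3: stop 2=3, stop 6=13, stop 4=18 → choose stop 2 (3).
From stop 2: stop 6=14, stop 4=19 → choose stop 6 (14).
From stop 6: stop 4=5 → choose stop 4 (5).
NN route Depot → stop 1 → stop 5 → stop 3 → stop 2 → stop 6 → stop 4 → Depot costs 50.
Optimal: Depot → stop 1 → stop 4 → stop 6 → stop 2 → stop 3 → stop 5 → Depot costs 46 (by enumerating all 360 distinct tours).
Excess = 50 − 46 = 4.

Excess over optimum: 4 min.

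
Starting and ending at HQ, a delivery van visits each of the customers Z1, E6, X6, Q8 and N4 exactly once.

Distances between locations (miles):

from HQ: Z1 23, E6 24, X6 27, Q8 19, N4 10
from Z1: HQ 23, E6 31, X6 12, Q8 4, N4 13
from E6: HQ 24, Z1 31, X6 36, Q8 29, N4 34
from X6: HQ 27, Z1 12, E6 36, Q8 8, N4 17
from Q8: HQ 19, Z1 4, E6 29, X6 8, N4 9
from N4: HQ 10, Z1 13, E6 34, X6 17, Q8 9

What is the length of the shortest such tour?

Minimum total distance: 94 miles.

There are 60 distinct closed tours to check (reversals are equivalent).
HQ→Z1→E6→X6→Q8→N4→HQ: 23+31+36+8+9+10 = 117
HQ→Z1→E6→X6→N4→Q8→HQ: 23+31+36+17+9+19 = 135
HQ→Z1→E6→Q8→X6→N4→HQ: 23+31+29+8+17+10 = 118
HQ→Z1→E6→Q8→N4→X6→HQ: 23+31+29+9+17+27 = 136
HQ→Z1→E6→N4→X6→Q8→HQ: 23+31+34+17+8+19 = 132
HQ→Z1→E6→N4→Q8→X6→HQ: 23+31+34+9+8+27 = 132
HQ→Z1→X6→E6→Q8→N4→HQ: 23+12+36+29+9+10 = 119
HQ→Z1→X6→E6→N4→Q8→HQ: 23+12+36+34+9+19 = 133
HQ→Z1→X6→Q8→E6→N4→HQ: 23+12+8+29+34+10 = 116
HQ→Z1→X6→Q8→N4→E6→HQ: 23+12+8+9+34+24 = 110
HQ→Z1→X6→N4→E6→Q8→HQ: 23+12+17+34+29+19 = 134
HQ→Z1→X6→N4→Q8→E6→HQ: 23+12+17+9+29+24 = 114
HQ→Z1→Q8→E6→X6→N4→HQ: 23+4+29+36+17+10 = 119
HQ→Z1→Q8→E6→N4→X6→HQ: 23+4+29+34+17+27 = 134
… (46 more)
HQ→E6→Z1→X6→Q8→N4→HQ: 24+31+12+8+9+10 = 94  ← best
The minimum is 94.
One optimal route: HQ → E6 → Z1 → X6 → Q8 → N4 → HQ (or its reverse).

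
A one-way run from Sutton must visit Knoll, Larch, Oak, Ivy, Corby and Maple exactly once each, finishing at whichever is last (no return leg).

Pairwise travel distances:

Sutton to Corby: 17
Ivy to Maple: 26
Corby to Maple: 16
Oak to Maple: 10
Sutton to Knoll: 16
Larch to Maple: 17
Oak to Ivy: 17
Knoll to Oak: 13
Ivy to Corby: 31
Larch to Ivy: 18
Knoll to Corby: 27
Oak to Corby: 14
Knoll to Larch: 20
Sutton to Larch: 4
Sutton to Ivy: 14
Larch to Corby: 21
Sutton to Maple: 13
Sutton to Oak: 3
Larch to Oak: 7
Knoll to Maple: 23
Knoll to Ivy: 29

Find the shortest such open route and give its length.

Minimum one-way distance = 90.

There are 6! = 720 possible orderings.
Sutton→Knoll→Larch→Oak→Ivy→Corby→Maple: 16+20+7+17+31+16 = 107
Sutton→Knoll→Larch→Oak→Ivy→Maple→Corby: 16+20+7+17+26+16 = 102
Sutton→Knoll→Larch→Oak→Corby→Ivy→Maple: 16+20+7+14+31+26 = 114
Sutton→Knoll→Larch→Oak→Corby→Maple→Ivy: 16+20+7+14+16+26 = 99
Sutton→Knoll→Larch→Oak→Maple→Ivy→Corby: 16+20+7+10+26+31 = 110
Sutton→Knoll→Larch→Oak→Maple→Corby→Ivy: 16+20+7+10+16+31 = 100
Sutton→Knoll→Larch→Ivy→Oak→Corby→Maple: 16+20+18+17+14+16 = 101
Sutton→Knoll→Larch→Ivy→Oak→Maple→Corby: 16+20+18+17+10+16 = 97
… (712 more)
Sutton→Larch→Ivy→Knoll→Oak→Maple→Corby: 4+18+29+13+10+16 = 90  ← best
The minimum is 90.
One shortest path: Sutton → Larch → Ivy → Knoll → Oak → Maple → Corby.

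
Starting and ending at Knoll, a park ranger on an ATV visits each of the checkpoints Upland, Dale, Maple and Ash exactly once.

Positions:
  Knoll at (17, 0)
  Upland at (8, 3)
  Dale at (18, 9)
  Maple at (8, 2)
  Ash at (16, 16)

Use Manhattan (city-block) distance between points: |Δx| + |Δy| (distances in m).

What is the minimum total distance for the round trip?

52 m — the shortest possible round trip.

There are 12 distinct closed tours to check (reversals are equivalent).
Knoll → Upland → Dale → Maple → Ash → Knoll: 12+16+17+22+17 = 84
Knoll → Upland → Dale → Ash → Maple → Knoll: 12+16+9+22+11 = 70
Knoll → Upland → Maple → Dale → Ash → Knoll: 12+1+17+9+17 = 56
Knoll → Upland → Maple → Ash → Dale → Knoll: 12+1+22+9+10 = 54
Knoll → Upland → Ash → Dale → Maple → Knoll: 12+21+9+17+11 = 70
Knoll → Upland → Ash → Maple → Dale → Knoll: 12+21+22+17+10 = 82
Knoll → Dale → Upland → Maple → Ash → Knoll: 10+16+1+22+17 = 66
Knoll → Dale → Upland → Ash → Maple → Knoll: 10+16+21+22+11 = 80
Knoll → Dale → Maple → Upland → Ash → Knoll: 10+17+1+21+17 = 66
Knoll → Dale → Ash → Upland → Maple → Knoll: 10+9+21+1+11 = 52
Knoll → Maple → Upland → Dale → Ash → Knoll: 11+1+16+9+17 = 54
Knoll → Maple → Dale → Upland → Ash → Knoll: 11+17+16+21+17 = 82
The minimum is 52.
One optimal route: Knoll → Dale → Ash → Upland → Maple → Knoll (or its reverse).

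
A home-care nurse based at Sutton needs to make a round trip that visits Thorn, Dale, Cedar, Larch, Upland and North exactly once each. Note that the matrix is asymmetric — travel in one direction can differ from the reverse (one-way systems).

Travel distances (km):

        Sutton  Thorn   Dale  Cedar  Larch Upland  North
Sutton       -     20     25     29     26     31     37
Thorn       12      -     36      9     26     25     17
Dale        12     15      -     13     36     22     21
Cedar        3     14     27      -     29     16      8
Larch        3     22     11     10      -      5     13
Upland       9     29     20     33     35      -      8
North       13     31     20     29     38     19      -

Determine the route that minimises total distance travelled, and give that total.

Sutton - Thorn - Dale - Cedar - Larch - Upland - North - Sutton: 20+36+13+29+5+8+13 = 124
Sutton - Thorn - Dale - Cedar - Larch - North - Upland - Sutton: 20+36+13+29+13+19+9 = 139
Sutton - Thorn - Dale - Cedar - Upland - Larch - North - Sutton: 20+36+13+16+35+13+13 = 146
Sutton - Thorn - Dale - Cedar - Upland - North - Larch - Sutton: 20+36+13+16+8+38+3 = 134
Sutton - Thorn - Dale - Cedar - North - Larch - Upland - Sutton: 20+36+13+8+38+5+9 = 129
Sutton - Thorn - Dale - Cedar - North - Upland - Larch - Sutton: 20+36+13+8+19+35+3 = 134
Sutton - Thorn - Dale - Larch - Cedar - Upland - North - Sutton: 20+36+36+10+16+8+13 = 139
Sutton - Thorn - Dale - Larch - Cedar - North - Upland - Sutton: 20+36+36+10+8+19+9 = 138
… (712 more)
Sutton - Larch - Upland - North - Dale - Thorn - Cedar - Sutton: 26+5+8+20+15+9+3 = 86  ← best
The minimum is 86.
One optimal route: Sutton → Larch → Upland → North → Dale → Thorn → Cedar → Sutton.

86 km — the shortest possible round trip.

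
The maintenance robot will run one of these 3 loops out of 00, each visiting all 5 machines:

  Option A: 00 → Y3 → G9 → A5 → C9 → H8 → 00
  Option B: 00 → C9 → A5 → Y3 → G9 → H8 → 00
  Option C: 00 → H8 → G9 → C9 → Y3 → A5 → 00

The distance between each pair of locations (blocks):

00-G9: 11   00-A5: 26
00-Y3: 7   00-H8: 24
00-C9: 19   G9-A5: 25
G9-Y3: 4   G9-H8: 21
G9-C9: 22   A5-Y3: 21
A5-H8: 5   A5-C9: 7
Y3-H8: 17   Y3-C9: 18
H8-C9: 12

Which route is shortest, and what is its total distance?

79 blocks — Option A is the shortest.

Option A: 7 + 4 + 25 + 7 + 12 + 24 = 79
Option B: 19 + 7 + 21 + 4 + 21 + 24 = 96
Option C: 24 + 21 + 22 + 18 + 21 + 26 = 132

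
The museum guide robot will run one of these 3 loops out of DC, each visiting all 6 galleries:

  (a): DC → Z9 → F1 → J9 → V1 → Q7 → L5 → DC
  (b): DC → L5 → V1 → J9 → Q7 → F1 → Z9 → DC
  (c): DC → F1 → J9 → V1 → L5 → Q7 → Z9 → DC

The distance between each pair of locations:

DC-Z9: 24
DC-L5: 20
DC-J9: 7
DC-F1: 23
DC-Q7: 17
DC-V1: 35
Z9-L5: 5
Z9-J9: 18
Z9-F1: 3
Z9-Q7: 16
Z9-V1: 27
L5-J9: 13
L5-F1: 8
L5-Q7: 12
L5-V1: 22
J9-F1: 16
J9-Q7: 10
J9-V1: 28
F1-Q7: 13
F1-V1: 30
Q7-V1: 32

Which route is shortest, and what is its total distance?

Shortest is (b), total 120.

(a): 24 + 3 + 16 + 28 + 32 + 12 + 20 = 135
(b): 20 + 22 + 28 + 10 + 13 + 3 + 24 = 120
(c): 23 + 16 + 28 + 22 + 12 + 16 + 24 = 141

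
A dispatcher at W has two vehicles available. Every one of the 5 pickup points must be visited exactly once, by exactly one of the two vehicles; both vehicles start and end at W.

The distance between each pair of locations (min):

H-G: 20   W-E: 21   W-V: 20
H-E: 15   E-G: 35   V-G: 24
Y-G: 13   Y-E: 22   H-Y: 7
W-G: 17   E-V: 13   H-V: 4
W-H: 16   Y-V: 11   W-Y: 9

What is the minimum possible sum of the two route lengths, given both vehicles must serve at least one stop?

There are 2^4 − 1 = 15 ways to divide the 5 stops into two non-empty groups. For each, the best each vehicle can do is its own shortest tour through its group:
  {H} + {Y, E, V, G}: 32 + 75 = 107
  {Y} + {H, E, V, G}: 18 + 75 = 93
  {H, Y} + {E, V, G}: 32 + 75 = 107
  {E} + {H, Y, V, G}: 42 + 61 = 103
  {H, E} + {Y, V, G}: 52 + 61 = 113
  {Y, E} + {H, V, G}: 52 + 61 = 113
  … (15 splits in total)
  {H, Y, E, V} + {G}: 54 + 34 = 88  ← best
Best: vehicle 1 W → Y → H → V → E → W = 54; vehicle 2 W → G → W = 34; combined 88.

88 min — the smallest possible combined total.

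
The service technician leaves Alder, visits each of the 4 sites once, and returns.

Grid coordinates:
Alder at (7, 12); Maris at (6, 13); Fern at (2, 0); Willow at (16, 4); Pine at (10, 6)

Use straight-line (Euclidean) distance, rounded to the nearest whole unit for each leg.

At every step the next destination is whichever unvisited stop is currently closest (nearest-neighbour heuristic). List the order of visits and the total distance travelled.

From Alder: distances to unvisited — Maris=1, Pine=7, Willow=12, Fern=13. Nearest is Maris (1).
From Maris: distances to unvisited — Pine=8, Willow=13, Fern=14. Nearest is Pine (8).
From Pine: distances to unvisited — Willow=6, Fern=10. Nearest is Willow (6).
From Willow: distances to unvisited — Fern=15. Nearest is Fern (15).
Return Fern→Alder: 13.
Total = 1 + 8 + 6 + 15 + 13 = 43.

Nearest-neighbour total = 43; route Alder → Maris → Pine → Willow → Fern → Alder.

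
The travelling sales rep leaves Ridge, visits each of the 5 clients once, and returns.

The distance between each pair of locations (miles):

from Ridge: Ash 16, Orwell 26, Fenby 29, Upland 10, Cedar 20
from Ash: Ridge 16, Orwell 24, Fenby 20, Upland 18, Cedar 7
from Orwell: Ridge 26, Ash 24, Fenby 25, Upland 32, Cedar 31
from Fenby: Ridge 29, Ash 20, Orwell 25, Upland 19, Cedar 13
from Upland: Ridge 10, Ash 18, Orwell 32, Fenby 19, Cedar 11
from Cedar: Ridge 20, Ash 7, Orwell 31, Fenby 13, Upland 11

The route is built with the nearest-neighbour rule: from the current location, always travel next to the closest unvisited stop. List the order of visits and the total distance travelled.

99 miles along Ridge → Upland → Cedar → Ash → Fenby → Orwell → Ridge.

Ridge → [Upland:10 / Ash:16 / Cedar:20 / Orwell:26 / Fenby:29] → Upland (10)
Upland → [Cedar:11 / Ash:18 / Fenby:19 / Orwell:32] → Cedar (11)
Cedar → [Ash:7 / Fenby:13 / Orwell:31] → Ash (7)
Ash → [Fenby:20 / Orwell:24] → Fenby (20)
Fenby → [Orwell:25] → Orwell (25)
Return Orwell→Ridge: 26.
Total = 10 + 11 + 7 + 20 + 25 + 26 = 99.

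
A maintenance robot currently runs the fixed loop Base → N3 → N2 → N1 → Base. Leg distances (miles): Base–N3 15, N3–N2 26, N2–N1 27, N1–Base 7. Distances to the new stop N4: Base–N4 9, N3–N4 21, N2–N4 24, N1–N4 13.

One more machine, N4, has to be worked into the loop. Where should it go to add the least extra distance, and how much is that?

Insertion cost between consecutive stops i–j is d(i,N4) + d(N4,j) − d(i,j):
  between Base and N3: 9 + 21 − 15 = 15
  between N3 and N2: 21 + 24 − 26 = 19
  between N2 and N1: 24 + 13 − 27 = 10
  between N1 and Base: 13 + 9 − 7 = 15
Cheapest insertion is between N2 and N1, adding 10.
New total = 75 + 10 = 85.

Adding 10 miles by placing N4 on the N2–N1 leg.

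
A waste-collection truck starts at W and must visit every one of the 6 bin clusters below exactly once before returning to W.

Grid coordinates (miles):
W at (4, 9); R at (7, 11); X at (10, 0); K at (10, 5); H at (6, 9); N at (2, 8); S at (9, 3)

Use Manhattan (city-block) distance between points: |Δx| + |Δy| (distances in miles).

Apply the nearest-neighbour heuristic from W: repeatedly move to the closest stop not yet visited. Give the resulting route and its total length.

From W: distances to unvisited — H=2, N=3, R=5, K=10, S=11, X=15. Nearest is H (2).
From H: distances to unvisited — R=3, N=5, K=8, S=9, X=13. Nearest is R (3).
From R: distances to unvisited — N=8, K=9, S=10, X=14. Nearest is N (8).
From N: distances to unvisited — K=11, S=12, X=16. Nearest is K (11).
From K: distances to unvisited — S=3, X=5. Nearest is S (3).
From S: distances to unvisited — X=4. Nearest is X (4).
Return X→W: 15.
Total = 2 + 3 + 8 + 11 + 3 + 4 + 15 = 46.

Total distance 46 miles via the nearest-neighbour route W → H → R → N → K → S → X → W.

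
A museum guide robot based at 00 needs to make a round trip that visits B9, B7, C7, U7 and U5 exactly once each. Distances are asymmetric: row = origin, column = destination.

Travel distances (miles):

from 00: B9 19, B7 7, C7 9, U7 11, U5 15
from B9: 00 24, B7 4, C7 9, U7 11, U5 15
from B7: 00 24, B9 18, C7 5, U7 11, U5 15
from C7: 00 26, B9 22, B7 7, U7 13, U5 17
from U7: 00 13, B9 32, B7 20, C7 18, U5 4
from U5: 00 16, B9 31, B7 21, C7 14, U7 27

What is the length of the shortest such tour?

Shortest round trip = 61 miles.

00→B9→B7→C7→U7→U5→00: 19+4+5+13+4+16 = 61
00→B9→B7→C7→U5→U7→00: 19+4+5+17+27+13 = 85
00→B9→B7→U7→C7→U5→00: 19+4+11+18+17+16 = 85
00→B9→B7→U7→U5→C7→00: 19+4+11+4+14+26 = 78
00→B9→B7→U5→C7→U7→00: 19+4+15+14+13+13 = 78
00→B9→B7→U5→U7→C7→00: 19+4+15+27+18+26 = 109
00→B9→C7→B7→U7→U5→00: 19+9+7+11+4+16 = 66
00→B9→C7→B7→U5→U7→00: 19+9+7+15+27+13 = 90
00→B9→C7→U7→B7→U5→00: 19+9+13+20+15+16 = 92
00→B9→C7→U7→U5→B7→00: 19+9+13+4+21+24 = 90
00→B9→C7→U5→B7→U7→00: 19+9+17+21+11+13 = 90
00→B9→C7→U5→U7→B7→00: 19+9+17+27+20+24 = 116
00→B9→U7→B7→C7→U5→00: 19+11+20+5+17+16 = 88
00→B9→U7→B7→U5→C7→00: 19+11+20+15+14+26 = 105
… (106 more)
The minimum is 61.
One optimal route: 00 → B9 → B7 → C7 → U7 → U5 → 00.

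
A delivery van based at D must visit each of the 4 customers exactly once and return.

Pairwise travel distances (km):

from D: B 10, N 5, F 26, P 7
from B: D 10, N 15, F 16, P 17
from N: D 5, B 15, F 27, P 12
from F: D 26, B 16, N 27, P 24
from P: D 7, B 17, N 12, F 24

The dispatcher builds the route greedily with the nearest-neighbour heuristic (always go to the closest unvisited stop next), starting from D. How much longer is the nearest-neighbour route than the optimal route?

The nearest-neighbour route is 9 km longer than optimal.

From D: N=5, P=7, B=10, F=26 → choose N (5).
From N: P=12, B=15, F=27 → choose P (12).
From P: B=17, F=24 → choose B (17).
From B: F=16 → choose F (16).
NN route D → N → P → B → F → D costs 76.
Optimal: D → B → F → P → N → D costs 67 (by enumerating all 12 distinct tours).
Excess = 76 − 67 = 9.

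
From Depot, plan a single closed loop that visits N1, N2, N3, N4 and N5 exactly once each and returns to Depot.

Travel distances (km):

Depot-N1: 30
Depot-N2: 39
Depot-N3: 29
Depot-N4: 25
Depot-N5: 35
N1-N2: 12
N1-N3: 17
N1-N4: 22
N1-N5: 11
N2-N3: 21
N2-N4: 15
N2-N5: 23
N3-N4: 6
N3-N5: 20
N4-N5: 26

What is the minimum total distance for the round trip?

Depot → N1 → N2 → N3 → N4 → N5 → Depot: 30+12+21+6+26+35 = 130
Depot → N1 → N2 → N3 → N5 → N4 → Depot: 30+12+21+20+26+25 = 134
Depot → N1 → N2 → N4 → N3 → N5 → Depot: 30+12+15+6+20+35 = 118
Depot → N1 → N2 → N4 → N5 → N3 → Depot: 30+12+15+26+20+29 = 132
Depot → N1 → N2 → N5 → N3 → N4 → Depot: 30+12+23+20+6+25 = 116
Depot → N1 → N2 → N5 → N4 → N3 → Depot: 30+12+23+26+6+29 = 126
Depot → N1 → N3 → N2 → N4 → N5 → Depot: 30+17+21+15+26+35 = 144
Depot → N1 → N3 → N2 → N5 → N4 → Depot: 30+17+21+23+26+25 = 142
Depot → N1 → N3 → N4 → N2 → N5 → Depot: 30+17+6+15+23+35 = 126
Depot → N1 → N3 → N4 → N5 → N2 → Depot: 30+17+6+26+23+39 = 141
Depot → N1 → N3 → N5 → N2 → N4 → Depot: 30+17+20+23+15+25 = 130
Depot → N1 → N3 → N5 → N4 → N2 → Depot: 30+17+20+26+15+39 = 147
Depot → N1 → N4 → N2 → N3 → N5 → Depot: 30+22+15+21+20+35 = 143
Depot → N1 → N4 → N2 → N5 → N3 → Depot: 30+22+15+23+20+29 = 139
… (46 more)
Depot → N3 → N4 → N2 → N1 → N5 → Depot: 29+6+15+12+11+35 = 108  ← best
The minimum is 108.
One optimal route: Depot → N3 → N4 → N2 → N1 → N5 → Depot (or its reverse).

108 km — the shortest possible round trip.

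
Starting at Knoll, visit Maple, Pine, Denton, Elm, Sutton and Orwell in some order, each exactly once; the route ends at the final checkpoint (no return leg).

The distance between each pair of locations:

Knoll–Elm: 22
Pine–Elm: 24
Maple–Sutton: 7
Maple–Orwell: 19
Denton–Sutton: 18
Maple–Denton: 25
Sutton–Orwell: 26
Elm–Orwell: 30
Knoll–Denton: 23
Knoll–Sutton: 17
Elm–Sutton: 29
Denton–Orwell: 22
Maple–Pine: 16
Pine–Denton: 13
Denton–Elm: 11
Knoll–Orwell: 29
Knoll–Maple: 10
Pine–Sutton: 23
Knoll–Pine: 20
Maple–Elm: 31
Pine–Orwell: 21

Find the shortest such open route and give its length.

Minimum one-way distance = 88.

There are 6! = 720 possible orderings.
Knoll→Maple→Pine→Denton→Elm→Sutton→Orwell: 10+16+13+11+29+26 = 105
Knoll→Maple→Pine→Denton→Elm→Orwell→Sutton: 10+16+13+11+30+26 = 106
Knoll→Maple→Pine→Denton→Sutton→Elm→Orwell: 10+16+13+18+29+30 = 116
Knoll→Maple→Pine→Denton→Sutton→Orwell→Elm: 10+16+13+18+26+30 = 113
Knoll→Maple→Pine→Denton→Orwell→Elm→Sutton: 10+16+13+22+30+29 = 120
Knoll→Maple→Pine→Denton→Orwell→Sutton→Elm: 10+16+13+22+26+29 = 116
Knoll→Maple→Pine→Elm→Denton→Sutton→Orwell: 10+16+24+11+18+26 = 105
Knoll→Maple→Pine→Elm→Denton→Orwell→Sutton: 10+16+24+11+22+26 = 109
… (712 more)
Knoll→Maple→Sutton→Orwell→Pine→Denton→Elm: 10+7+26+21+13+11 = 88  ← best
The minimum is 88.
One shortest path: Knoll → Maple → Sutton → Orwell → Pine → Denton → Elm.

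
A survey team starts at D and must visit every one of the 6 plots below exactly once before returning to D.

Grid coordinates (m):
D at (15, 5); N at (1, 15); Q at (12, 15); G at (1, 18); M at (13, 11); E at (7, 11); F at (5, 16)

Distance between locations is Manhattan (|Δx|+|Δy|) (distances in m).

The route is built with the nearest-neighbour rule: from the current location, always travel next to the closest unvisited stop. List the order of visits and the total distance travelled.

At D the remaining stops are M 8, Q 13, E 14, F 21, N 24, G 27; go to M.
At M the remaining stops are Q 5, E 6, F 13, N 16, G 19; go to Q.
At Q the remaining stops are F 8, E 9, N 11, G 14; go to F.
At F the remaining stops are N 5, G 6, E 7; go to N.
At N the remaining stops are G 3, E 10; go to G.
At G the remaining stops are E 13; go to E.
Return E→D: 14.
Total = 8 + 5 + 8 + 5 + 3 + 13 + 14 = 56.

56 m along D → M → Q → F → N → G → E → D.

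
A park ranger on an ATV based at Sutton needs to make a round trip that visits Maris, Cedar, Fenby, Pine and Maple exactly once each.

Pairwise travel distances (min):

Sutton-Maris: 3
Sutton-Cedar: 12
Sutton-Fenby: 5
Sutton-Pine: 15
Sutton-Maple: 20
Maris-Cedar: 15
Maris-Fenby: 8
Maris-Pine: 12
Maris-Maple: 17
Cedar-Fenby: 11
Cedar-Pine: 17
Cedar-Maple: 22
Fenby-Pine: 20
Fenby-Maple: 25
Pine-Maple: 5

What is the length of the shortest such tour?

With 5 stops there are 5!/2 = 60 distinct round trips (a route and its reverse cost the same).
Sutton → Maris → Cedar → Fenby → Pine → Maple → Sutton: 3+15+11+20+5+20 = 74
Sutton → Maris → Cedar → Fenby → Maple → Pine → Sutton: 3+15+11+25+5+15 = 74
Sutton → Maris → Cedar → Pine → Fenby → Maple → Sutton: 3+15+17+20+25+20 = 100
Sutton → Maris → Cedar → Pine → Maple → Fenby → Sutton: 3+15+17+5+25+5 = 70
Sutton → Maris → Cedar → Maple → Fenby → Pine → Sutton: 3+15+22+25+20+15 = 100
Sutton → Maris → Cedar → Maple → Pine → Fenby → Sutton: 3+15+22+5+20+5 = 70
Sutton → Maris → Fenby → Cedar → Pine → Maple → Sutton: 3+8+11+17+5+20 = 64
Sutton → Maris → Fenby → Cedar → Maple → Pine → Sutton: 3+8+11+22+5+15 = 64
Sutton → Maris → Fenby → Pine → Cedar → Maple → Sutton: 3+8+20+17+22+20 = 90
Sutton → Maris → Fenby → Pine → Maple → Cedar → Sutton: 3+8+20+5+22+12 = 70
Sutton → Maris → Fenby → Maple → Cedar → Pine → Sutton: 3+8+25+22+17+15 = 90
Sutton → Maris → Fenby → Maple → Pine → Cedar → Sutton: 3+8+25+5+17+12 = 70
Sutton → Maris → Pine → Cedar → Fenby → Maple → Sutton: 3+12+17+11+25+20 = 88
Sutton → Maris → Pine → Cedar → Maple → Fenby → Sutton: 3+12+17+22+25+5 = 84
… (46 more)
Sutton → Maris → Pine → Maple → Cedar → Fenby → Sutton: 3+12+5+22+11+5 = 58  ← best
The minimum is 58.
One optimal route: Sutton → Maris → Pine → Maple → Cedar → Fenby → Sutton (or its reverse).

Minimum total distance: 58 min.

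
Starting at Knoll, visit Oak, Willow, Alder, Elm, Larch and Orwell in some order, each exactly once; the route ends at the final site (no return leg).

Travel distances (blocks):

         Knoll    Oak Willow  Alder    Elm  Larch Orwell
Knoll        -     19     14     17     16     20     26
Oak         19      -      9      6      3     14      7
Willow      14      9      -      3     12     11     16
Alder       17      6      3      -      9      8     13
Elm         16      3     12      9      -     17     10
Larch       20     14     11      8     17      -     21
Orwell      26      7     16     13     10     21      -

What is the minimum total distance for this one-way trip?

Minimum one-way distance = 52 blocks.

There are 6! = 720 possible orderings.
Knoll→Oak→Willow→Alder→Elm→Larch→Orwell: 19+9+3+9+17+21 = 78
Knoll→Oak→Willow→Alder→Elm→Orwell→Larch: 19+9+3+9+10+21 = 71
Knoll→Oak→Willow→Alder→Larch→Elm→Orwell: 19+9+3+8+17+10 = 66
Knoll→Oak→Willow→Alder→Larch→Orwell→Elm: 19+9+3+8+21+10 = 70
Knoll→Oak→Willow→Alder→Orwell→Elm→Larch: 19+9+3+13+10+17 = 71
Knoll→Oak→Willow→Alder→Orwell→Larch→Elm: 19+9+3+13+21+17 = 82
Knoll→Oak→Willow→Elm→Alder→Larch→Orwell: 19+9+12+9+8+21 = 78
Knoll→Oak→Willow→Elm→Alder→Orwell→Larch: 19+9+12+9+13+21 = 83
… (712 more)
Knoll→Willow→Alder→Larch→Oak→Elm→Orwell: 14+3+8+14+3+10 = 52  ← best
The minimum is 52.
One shortest path: Knoll → Willow → Alder → Larch → Oak → Elm → Orwell.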